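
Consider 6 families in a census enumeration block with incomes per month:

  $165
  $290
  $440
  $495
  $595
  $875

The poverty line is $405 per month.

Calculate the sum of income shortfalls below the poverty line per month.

$355

Below z: $165, $290 (q = 2 of N = 6).
Individual gaps: 405−165 = 240; 405−290 = 115.
Aggregate gap = $355.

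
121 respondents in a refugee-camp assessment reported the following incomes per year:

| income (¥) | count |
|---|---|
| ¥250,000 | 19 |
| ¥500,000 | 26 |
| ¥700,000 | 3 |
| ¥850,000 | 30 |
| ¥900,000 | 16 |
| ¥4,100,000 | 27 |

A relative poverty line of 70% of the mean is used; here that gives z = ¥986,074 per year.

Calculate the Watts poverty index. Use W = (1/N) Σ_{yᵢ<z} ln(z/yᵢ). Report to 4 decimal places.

0.4188

Below z: 19×¥250,000, 26×¥500,000, 3×¥700,000, 30×¥850,000, 16×¥900,000 (q = 94 of N = 121).
Log gaps: ln(986074/250000) = 1.3723 (×19); ln(986074/500000) = 0.6791 (×26); ln(986074/700000) = 0.3427 (×3); ln(986074/850000) = 0.1485 (×30); ln(986074/900000) = 0.0913 (×16).
W = 50.674536 / 121 = 0.4188.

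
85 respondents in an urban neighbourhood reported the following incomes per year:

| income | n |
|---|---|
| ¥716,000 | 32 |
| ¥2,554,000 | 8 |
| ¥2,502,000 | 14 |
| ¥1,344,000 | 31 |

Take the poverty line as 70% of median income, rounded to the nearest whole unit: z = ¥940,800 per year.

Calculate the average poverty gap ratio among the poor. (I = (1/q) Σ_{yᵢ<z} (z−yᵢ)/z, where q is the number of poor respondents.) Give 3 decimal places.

0.239

Poor units: 32×¥716,000 (q = 32 of N = 85).
Shortfall ratios (z−y)/z: 0.2389 (×32); sum = 7.646259.
I averages over the q = 32 poor units only: 7.646259 / 32 = 0.239.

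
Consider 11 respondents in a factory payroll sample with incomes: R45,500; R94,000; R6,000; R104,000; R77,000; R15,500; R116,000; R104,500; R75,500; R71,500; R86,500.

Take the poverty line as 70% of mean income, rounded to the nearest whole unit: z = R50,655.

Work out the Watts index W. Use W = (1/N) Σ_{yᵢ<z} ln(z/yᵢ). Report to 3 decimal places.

0.311

Below the line: R6,000, R15,500, R45,500 (q = 3 of N = 11).
Log gaps: ln(50655/6000) = 2.1333; ln(50655/15500) = 1.1842; ln(50655/45500) = 0.1073.
W = 3.424802 / 11 = 0.311.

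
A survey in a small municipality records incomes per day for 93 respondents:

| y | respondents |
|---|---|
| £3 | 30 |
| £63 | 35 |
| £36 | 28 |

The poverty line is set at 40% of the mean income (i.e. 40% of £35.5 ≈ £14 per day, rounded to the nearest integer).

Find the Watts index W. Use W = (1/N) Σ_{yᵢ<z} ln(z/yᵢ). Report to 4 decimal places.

Below the line: 30×£3 (q = 30 of N = 93).
ln(z/y) terms: ln(14/3) = 1.5404 (×30).
W = 46.213351 / 93 = 0.4969.

0.4969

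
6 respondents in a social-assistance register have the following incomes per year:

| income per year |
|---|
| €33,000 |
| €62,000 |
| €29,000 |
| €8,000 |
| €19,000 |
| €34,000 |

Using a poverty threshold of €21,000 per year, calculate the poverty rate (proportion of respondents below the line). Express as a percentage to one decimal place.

2 of the 6 respondents have income below €21,000.
H = 2/6 = 33.3%.

33.3%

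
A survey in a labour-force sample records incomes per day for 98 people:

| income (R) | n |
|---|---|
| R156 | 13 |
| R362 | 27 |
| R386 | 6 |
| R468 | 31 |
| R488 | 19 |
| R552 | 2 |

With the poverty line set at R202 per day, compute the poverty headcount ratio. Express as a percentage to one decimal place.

13.3%

13 of the 98 people have income below R202.
H = 13/98 = 13.3%.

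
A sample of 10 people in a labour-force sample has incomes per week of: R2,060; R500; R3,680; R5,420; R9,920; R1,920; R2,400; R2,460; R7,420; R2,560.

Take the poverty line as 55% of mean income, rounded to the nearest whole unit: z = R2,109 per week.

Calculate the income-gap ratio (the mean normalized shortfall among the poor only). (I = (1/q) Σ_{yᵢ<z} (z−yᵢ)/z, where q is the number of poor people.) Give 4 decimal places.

0.2919

Incomes under z: R500, R1,920, R2,060 (q = 3 of N = 10).
Relative gaps: 0.7629, 0.0896, 0.0232; sum = 0.875771.
The income-gap ratio divides by q (the poor only): 0.875771 / 3 = 0.2919.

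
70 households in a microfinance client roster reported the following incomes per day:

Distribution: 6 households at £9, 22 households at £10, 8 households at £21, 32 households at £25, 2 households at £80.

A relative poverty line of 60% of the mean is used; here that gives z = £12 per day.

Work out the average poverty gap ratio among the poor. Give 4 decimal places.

Below the line: 6×£9, 22×£10 (q = 28 of N = 70).
Shortfall ratios (z−y)/z: 0.2500 (×6), 0.1667 (×22); sum = 5.166667.
I averages over the q = 28 poor units only: 5.166667 / 28 = 0.1845.

0.1845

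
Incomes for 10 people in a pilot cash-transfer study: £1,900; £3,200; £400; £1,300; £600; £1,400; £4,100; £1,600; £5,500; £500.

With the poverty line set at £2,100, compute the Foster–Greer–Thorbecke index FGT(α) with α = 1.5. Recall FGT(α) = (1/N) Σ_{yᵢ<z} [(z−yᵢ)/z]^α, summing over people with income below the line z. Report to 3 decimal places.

Poor units: £400, £500, £600, £1,300, £1,400, £1,600, £1,900 (q = 7 of N = 10).
Relative gaps: (2100−400)/2100 = 0.8095; (2100−500)/2100 = 0.7619; (2100−600)/2100 = 0.7143; (2100−1300)/2100 = 0.3810; (2100−1400)/2100 = 0.3333; (2100−1600)/2100 = 0.2381; (2100−1900)/2100 = 0.0952.
Raised to α = 1.5: 0.72836; 0.66504; 0.60368; 0.23513; 0.19245; 0.11618; 0.02939.
Sum = 2.570233; FGT(1.5) = 2.570233 / 10 = 0.257.

0.257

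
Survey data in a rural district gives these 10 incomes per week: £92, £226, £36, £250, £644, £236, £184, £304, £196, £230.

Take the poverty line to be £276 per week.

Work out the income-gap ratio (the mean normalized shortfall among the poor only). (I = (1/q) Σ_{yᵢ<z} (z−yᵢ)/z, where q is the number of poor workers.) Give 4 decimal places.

Incomes under z: £36, £92, £184, £196, £226, £230, £236, £250 (q = 8 of N = 10).
Relative gaps: 0.8696, 0.6667, 0.3333, 0.2899, 0.1812, 0.1667, 0.1449, 0.0942; sum = 2.746377.
I averages over the q = 8 poor units only: 2.746377 / 8 = 0.3433.

0.3433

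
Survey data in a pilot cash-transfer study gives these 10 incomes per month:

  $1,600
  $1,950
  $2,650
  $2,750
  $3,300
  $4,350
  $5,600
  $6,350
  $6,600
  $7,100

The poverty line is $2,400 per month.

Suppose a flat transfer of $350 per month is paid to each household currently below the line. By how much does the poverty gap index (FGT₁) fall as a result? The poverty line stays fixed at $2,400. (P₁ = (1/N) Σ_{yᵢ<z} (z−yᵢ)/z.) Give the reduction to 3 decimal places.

0.029

Before: below the line — $1,600, $1,950; poverty gap index (FGT₁) = 0.05208.
After the $350 transfer: below the line — $1,950, $2,300; poverty gap index (FGT₁) = 0.02292.
Reduction = 0.05208 − 0.02292 = 0.029.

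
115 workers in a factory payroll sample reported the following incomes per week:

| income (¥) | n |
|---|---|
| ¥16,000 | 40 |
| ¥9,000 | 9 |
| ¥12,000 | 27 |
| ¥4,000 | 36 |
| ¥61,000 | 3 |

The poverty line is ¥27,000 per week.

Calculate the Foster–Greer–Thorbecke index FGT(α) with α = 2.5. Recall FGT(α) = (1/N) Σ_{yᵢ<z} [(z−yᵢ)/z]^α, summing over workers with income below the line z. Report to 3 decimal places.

Below the line: 36×¥4,000, 9×¥9,000, 27×¥12,000, 40×¥16,000 (q = 112 of N = 115).
Normalized shortfalls: (27000−4000)/27000 = 0.8519 (×36); (27000−9000)/27000 = 0.6667 (×9); (27000−12000)/27000 = 0.5556 (×27); (27000−16000)/27000 = 0.4074 (×40).
Raised to α = 2.5: 0.66975 (×36); 0.36289 (×9); 0.23005 (×27); 0.10594 (×40).
Sum = 37.825865; FGT(2.5) = 37.825865 / 115 = 0.329.

0.329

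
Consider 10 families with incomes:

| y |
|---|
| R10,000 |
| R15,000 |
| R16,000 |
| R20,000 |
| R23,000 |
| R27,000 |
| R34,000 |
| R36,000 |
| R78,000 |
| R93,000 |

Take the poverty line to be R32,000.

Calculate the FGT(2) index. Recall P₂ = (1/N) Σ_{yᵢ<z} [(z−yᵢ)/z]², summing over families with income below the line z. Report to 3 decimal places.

Incomes under z: R10,000, R15,000, R16,000, R20,000, R23,000, R27,000 (q = 6 of N = 10).
Normalized shortfalls: (32000−10000)/32000 = 0.6875; (32000−15000)/32000 = 0.5312; (32000−16000)/32000 = 0.5000; (32000−20000)/32000 = 0.3750; (32000−23000)/32000 = 0.2812; (32000−27000)/32000 = 0.1562.
Squared: 0.4727; 0.2822; 0.2500; 0.1406; 0.0791; 0.0244.
Sum = 1.249023; P₂ = 1.249023 / 10 = 0.125.

0.125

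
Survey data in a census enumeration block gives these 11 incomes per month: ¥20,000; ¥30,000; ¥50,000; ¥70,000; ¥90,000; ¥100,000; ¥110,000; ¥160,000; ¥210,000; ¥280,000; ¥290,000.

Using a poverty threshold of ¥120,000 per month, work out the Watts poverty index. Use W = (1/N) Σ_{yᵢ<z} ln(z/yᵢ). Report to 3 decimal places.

Incomes under z: ¥20,000, ¥30,000, ¥50,000, ¥70,000, ¥90,000, ¥100,000, ¥110,000 (q = 7 of N = 11).
Log gaps: ln(120000/20000) = 1.7918; ln(120000/30000) = 1.3863; ln(120000/50000) = 0.8755; ln(120000/70000) = 0.5390; ln(120000/90000) = 0.2877; ln(120000/100000) = 0.1823; ln(120000/110000) = 0.0870.
W = 5.149534 / 11 = 0.468.

0.468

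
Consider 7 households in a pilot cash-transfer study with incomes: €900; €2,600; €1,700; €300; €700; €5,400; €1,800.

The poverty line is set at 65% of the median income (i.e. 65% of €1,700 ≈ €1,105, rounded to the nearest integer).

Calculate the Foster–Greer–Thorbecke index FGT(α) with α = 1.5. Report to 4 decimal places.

0.1319

Incomes under z: €300, €700, €900 (q = 3 of N = 7).
Normalized shortfalls: (1105−300)/1105 = 0.7285; (1105−700)/1105 = 0.3665; (1105−900)/1105 = 0.1855.
Raised to α = 1.5: 0.62180; 0.22189; 0.07991.
Sum = 0.923598; FGT(1.5) = 0.923598 / 7 = 0.1319.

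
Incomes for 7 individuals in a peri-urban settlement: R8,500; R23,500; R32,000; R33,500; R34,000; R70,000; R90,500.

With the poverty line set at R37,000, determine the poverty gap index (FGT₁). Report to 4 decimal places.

Below z: R8,500, R23,500, R32,000, R33,500, R34,000 (q = 5 of N = 7).
Normalized shortfalls: (37000−8500)/37000 = 0.7703; (37000−23500)/37000 = 0.3649; (37000−32000)/37000 = 0.1351; (37000−33500)/37000 = 0.0946; (37000−34000)/37000 = 0.0811.
Σ = 1.445946. Dividing by the full population N = 7 gives P₁ = 0.2066.

0.2066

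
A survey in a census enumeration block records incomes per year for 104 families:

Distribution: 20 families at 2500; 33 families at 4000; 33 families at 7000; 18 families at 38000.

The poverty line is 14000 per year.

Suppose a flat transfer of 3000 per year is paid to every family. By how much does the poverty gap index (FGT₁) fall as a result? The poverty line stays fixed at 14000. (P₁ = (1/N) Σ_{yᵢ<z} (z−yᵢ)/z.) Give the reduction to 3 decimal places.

Before: below the line — 20×2500, 33×4000, 33×7000; poverty gap index (FGT₁) = 0.54327.
After the 3000 transfer: below the line — 20×5500, 33×7000, 33×10000; poverty gap index (FGT₁) = 0.36607.
Reduction = 0.54327 − 0.36607 = 0.177.

0.177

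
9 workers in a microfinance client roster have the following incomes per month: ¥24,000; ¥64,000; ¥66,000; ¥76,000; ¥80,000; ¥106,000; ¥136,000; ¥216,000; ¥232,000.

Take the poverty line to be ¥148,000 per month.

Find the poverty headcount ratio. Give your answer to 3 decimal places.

0.778

7 of the 9 workers have income below ¥148,000.
H = 7/9 = 0.778.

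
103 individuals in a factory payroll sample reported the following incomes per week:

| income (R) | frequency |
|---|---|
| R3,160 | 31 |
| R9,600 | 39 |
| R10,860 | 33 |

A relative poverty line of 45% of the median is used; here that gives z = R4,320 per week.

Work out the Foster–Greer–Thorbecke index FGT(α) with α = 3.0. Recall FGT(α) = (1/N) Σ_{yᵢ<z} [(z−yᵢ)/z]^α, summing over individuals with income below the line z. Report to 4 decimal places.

Incomes under z: 31×R3,160 (q = 31 of N = 103).
Gap ratios (z−y)/z: (4320−3160)/4320 = 0.2685 (×31).
Raised to α = 3.0: 0.01936 (×31).
Sum = 0.600184; FGT(3.0) = 0.600184 / 103 = 0.0058.

0.0058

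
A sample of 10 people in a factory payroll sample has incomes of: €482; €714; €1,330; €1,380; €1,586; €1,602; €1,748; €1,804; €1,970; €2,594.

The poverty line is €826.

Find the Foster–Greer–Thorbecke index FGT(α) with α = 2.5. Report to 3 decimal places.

Incomes under z: €482, €714 (q = 2 of N = 10).
Relative gaps: (826−482)/826 = 0.4165; (826−714)/826 = 0.1356.
Raised to α = 2.5: 0.11193; 0.00677.
Sum = 0.118700; FGT(2.5) = 0.118700 / 10 = 0.012.

0.012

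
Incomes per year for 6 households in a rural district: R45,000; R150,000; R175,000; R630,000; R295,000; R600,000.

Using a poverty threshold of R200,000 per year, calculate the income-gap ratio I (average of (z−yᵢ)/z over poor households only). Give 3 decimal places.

Poor units: R45,000, R150,000, R175,000 (q = 3 of N = 6).
Shortfall ratios (z−y)/z: 0.7750, 0.2500, 0.1250; sum = 1.150000.
I averages over the q = 3 poor units only: 1.150000 / 3 = 0.383.

0.383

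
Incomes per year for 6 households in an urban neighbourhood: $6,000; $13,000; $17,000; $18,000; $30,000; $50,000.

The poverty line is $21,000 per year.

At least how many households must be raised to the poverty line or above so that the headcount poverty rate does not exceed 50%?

1

Currently q = 4 of N = 6 are below the line (H = 0.667).
A headcount ratio of at most 50% allows at most ⌊0.50 × 6⌋ = 3 poor households.
So at least 4 − 3 = 1 must be lifted.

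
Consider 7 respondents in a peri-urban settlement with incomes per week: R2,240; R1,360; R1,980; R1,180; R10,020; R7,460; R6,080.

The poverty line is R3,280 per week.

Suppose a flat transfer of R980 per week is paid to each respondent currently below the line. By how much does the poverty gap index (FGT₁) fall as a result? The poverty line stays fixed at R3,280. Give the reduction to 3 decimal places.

Before: below the line — R1,180, R1,360, R1,980, R2,240; poverty gap index (FGT₁) = 0.27700.
After the R980 transfer: below the line — R2,160, R2,340, R2,960, R3,220; poverty gap index (FGT₁) = 0.10627.
Reduction = 0.27700 − 0.10627 = 0.171.

0.171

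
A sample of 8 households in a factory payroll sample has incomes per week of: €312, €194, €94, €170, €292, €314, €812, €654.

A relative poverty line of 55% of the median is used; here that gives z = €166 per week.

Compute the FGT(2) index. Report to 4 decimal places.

Below the line: €94 (q = 1 of N = 8).
Normalized shortfalls: (166−94)/166 = 0.4337.
Squared: 0.1881.
Sum = 0.188126; P₂ = 0.188126 / 8 = 0.0235.

0.0235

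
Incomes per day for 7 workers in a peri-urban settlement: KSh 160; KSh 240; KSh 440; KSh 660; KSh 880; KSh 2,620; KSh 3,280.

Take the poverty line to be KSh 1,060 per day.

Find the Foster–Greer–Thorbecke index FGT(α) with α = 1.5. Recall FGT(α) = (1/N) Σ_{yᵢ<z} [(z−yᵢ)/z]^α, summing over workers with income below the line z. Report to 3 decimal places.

Below the line: KSh 160, KSh 240, KSh 440, KSh 660, KSh 880 (q = 5 of N = 7).
Normalized shortfalls: (1060−160)/1060 = 0.8491; (1060−240)/1060 = 0.7736; (1060−440)/1060 = 0.5849; (1060−660)/1060 = 0.3774; (1060−880)/1060 = 0.1698.
Raised to α = 1.5: 0.78236; 0.68040; 0.44733; 0.23181; 0.06998.
Sum = 2.211870; FGT(1.5) = 2.211870 / 7 = 0.316.

0.316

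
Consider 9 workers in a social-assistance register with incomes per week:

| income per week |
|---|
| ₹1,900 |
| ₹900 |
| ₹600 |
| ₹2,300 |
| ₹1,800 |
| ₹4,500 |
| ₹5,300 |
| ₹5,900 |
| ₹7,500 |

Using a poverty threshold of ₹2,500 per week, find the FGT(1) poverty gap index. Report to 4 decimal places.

Poor units: ₹600, ₹900, ₹1,800, ₹1,900, ₹2,300 (q = 5 of N = 9).
Shortfall ratios: (2500−600)/2500 = 0.7600; (2500−900)/2500 = 0.6400; (2500−1800)/2500 = 0.2800; (2500−1900)/2500 = 0.2400; (2500−2300)/2500 = 0.0800.
Sum of shortfalls = 2.000000; P₁ averages over all N: 2.000000 / 9 = 0.2222.

0.2222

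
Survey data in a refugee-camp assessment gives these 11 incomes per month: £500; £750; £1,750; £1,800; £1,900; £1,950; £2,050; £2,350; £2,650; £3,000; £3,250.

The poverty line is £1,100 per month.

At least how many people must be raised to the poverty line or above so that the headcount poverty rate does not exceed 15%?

2 of the 11 people are poor, so H = 2/11 = 0.182.
A headcount ratio of at most 15% allows at most ⌊0.15 × 11⌋ = 1 poor people.
So at least 2 − 1 = 1 must be lifted.

1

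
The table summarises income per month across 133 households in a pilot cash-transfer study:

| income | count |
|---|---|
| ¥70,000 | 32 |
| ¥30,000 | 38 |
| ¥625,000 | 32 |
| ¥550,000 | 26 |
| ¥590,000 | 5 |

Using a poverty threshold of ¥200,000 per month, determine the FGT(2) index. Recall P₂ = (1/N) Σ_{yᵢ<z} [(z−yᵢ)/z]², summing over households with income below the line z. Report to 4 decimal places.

0.3081

Poor units: 38×¥30,000, 32×¥70,000 (q = 70 of N = 133).
Shortfall ratios: (200000−30000)/200000 = 0.8500 (×38); (200000−70000)/200000 = 0.6500 (×32).
Squared: 0.7225 (×38); 0.4225 (×32).
Sum = 40.975000; P₂ = 40.975000 / 133 = 0.3081.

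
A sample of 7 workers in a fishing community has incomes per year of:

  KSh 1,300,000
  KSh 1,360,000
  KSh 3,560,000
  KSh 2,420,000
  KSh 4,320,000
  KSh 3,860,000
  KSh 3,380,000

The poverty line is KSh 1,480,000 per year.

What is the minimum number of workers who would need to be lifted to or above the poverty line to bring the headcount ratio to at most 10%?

2

2 of the 7 workers are poor, so H = 2/7 = 0.286.
A headcount ratio of at most 10% allows at most ⌊0.10 × 7⌋ = 0 poor workers.
So at least 2 − 0 = 2 must be lifted.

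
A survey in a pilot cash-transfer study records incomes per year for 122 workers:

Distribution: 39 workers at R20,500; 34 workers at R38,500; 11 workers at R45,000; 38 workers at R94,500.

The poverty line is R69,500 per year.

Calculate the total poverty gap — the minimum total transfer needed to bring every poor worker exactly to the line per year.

Incomes under z: 39×R20,500, 34×R38,500, 11×R45,000 (q = 84 of N = 122).
Individual gaps: 39×(69500−20500) = 1911000; 34×(69500−38500) = 1054000; 11×(69500−45000) = 269500.
Aggregate gap = R3,234,500.

R3,234,500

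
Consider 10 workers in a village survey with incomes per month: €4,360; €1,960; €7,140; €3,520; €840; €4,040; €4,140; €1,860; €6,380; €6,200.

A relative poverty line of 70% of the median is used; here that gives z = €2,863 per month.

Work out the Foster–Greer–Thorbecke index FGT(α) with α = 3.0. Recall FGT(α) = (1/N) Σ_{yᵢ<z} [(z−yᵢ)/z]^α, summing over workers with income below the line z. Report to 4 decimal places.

0.0427

Poor units: €840, €1,860, €1,960 (q = 3 of N = 10).
Shortfall ratios: (2863−840)/2863 = 0.7066; (2863−1860)/2863 = 0.3503; (2863−1960)/2863 = 0.3154.
Raised to α = 3.0: 0.35280; 0.04300; 0.03138.
Sum = 0.427169; FGT(3.0) = 0.427169 / 10 = 0.0427.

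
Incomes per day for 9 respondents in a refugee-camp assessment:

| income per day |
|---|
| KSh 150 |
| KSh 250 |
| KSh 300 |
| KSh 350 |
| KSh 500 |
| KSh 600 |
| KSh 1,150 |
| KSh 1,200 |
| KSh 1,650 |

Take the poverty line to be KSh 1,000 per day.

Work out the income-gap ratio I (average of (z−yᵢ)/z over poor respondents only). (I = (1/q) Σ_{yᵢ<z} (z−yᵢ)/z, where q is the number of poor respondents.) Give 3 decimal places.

0.642

Poor units: KSh 150, KSh 250, KSh 300, KSh 350, KSh 500, KSh 600 (q = 6 of N = 9).
Shortfall ratios (z−y)/z: 0.8500, 0.7500, 0.7000, 0.6500, 0.5000, 0.4000; sum = 3.850000.
The income-gap ratio divides by q (the poor only): 3.850000 / 6 = 0.642.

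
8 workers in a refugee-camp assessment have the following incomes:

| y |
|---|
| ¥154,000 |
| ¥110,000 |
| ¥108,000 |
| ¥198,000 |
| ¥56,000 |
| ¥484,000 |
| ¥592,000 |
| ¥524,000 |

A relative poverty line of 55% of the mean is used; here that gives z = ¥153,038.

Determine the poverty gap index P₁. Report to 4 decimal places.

0.1512

Incomes under z: ¥56,000, ¥108,000, ¥110,000 (q = 3 of N = 8).
Gap ratios (z−y)/z: (153038−56000)/153038 = 0.6341; (153038−108000)/153038 = 0.2943; (153038−110000)/153038 = 0.2812.
Sum of shortfalls = 1.209595; P₁ averages over all N: 1.209595 / 8 = 0.1512.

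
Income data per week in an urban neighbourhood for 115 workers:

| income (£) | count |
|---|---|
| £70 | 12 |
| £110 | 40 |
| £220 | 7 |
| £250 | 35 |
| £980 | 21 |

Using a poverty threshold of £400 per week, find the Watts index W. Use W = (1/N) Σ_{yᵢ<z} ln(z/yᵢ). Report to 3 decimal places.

Poor units: 12×£70, 40×£110, 7×£220, 35×£250 (q = 94 of N = 115).
ln(z/y) terms: ln(400/70) = 1.7430 (×12); ln(400/110) = 1.2910 (×40); ln(400/220) = 0.5978 (×7); ln(400/250) = 0.4700 (×35).
W = 93.189985 / 115 = 0.810.

0.810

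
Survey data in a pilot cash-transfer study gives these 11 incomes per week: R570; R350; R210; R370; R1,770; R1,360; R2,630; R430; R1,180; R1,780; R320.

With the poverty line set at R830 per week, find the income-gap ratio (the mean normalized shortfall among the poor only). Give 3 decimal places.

Below the line: R210, R320, R350, R370, R430, R570 (q = 6 of N = 11).
Relative gaps: 0.7470, 0.6145, 0.5783, 0.5542, 0.4819, 0.3133; sum = 3.289157.
I averages over the q = 6 poor units only: 3.289157 / 6 = 0.548.

0.548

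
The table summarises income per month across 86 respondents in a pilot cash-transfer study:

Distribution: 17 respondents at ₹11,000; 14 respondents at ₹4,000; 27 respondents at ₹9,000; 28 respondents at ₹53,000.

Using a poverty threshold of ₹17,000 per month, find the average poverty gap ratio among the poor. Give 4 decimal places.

Poor units: 14×₹4,000, 27×₹9,000, 17×₹11,000 (q = 58 of N = 86).
Shortfall ratios (z−y)/z: 0.7647 (×14), 0.4706 (×27), 0.3529 (×17); sum = 29.411765.
I averages over the q = 58 poor units only: 29.411765 / 58 = 0.5071.

0.5071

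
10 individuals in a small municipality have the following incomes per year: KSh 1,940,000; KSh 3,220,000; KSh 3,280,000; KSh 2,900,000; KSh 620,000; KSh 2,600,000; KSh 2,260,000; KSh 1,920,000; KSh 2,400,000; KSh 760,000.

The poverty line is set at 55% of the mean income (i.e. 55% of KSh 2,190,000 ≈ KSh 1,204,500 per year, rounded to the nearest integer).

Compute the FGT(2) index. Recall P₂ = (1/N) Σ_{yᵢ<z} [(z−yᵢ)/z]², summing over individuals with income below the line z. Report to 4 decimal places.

Below z: KSh 620,000, KSh 760,000 (q = 2 of N = 10).
Gap ratios (z−y)/z: (1204500−620000)/1204500 = 0.4853; (1204500−760000)/1204500 = 0.3690.
Squared: 0.2355; 0.1362.
Sum = 0.371666; P₂ = 0.371666 / 10 = 0.0372.

0.0372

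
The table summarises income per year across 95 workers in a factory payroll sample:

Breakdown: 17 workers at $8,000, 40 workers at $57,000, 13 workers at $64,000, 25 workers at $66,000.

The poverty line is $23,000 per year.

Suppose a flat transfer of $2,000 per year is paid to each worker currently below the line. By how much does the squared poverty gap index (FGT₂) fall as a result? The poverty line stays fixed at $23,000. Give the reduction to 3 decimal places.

Before: below the line — 17×$8,000; squared poverty gap index (FGT₂) = 0.07611.
After the $2,000 transfer: below the line — 17×$10,000; squared poverty gap index (FGT₂) = 0.05717.
Reduction = 0.07611 − 0.05717 = 0.019.

0.019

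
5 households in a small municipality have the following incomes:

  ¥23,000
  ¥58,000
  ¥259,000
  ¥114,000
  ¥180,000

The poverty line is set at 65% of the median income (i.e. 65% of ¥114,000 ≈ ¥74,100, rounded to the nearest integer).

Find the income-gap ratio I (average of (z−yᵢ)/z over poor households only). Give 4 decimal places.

Poor units: ¥23,000, ¥58,000 (q = 2 of N = 5).
Relative gaps: 0.6896, 0.2173; sum = 0.906883.
I averages over the q = 2 poor units only: 0.906883 / 2 = 0.4534.

0.4534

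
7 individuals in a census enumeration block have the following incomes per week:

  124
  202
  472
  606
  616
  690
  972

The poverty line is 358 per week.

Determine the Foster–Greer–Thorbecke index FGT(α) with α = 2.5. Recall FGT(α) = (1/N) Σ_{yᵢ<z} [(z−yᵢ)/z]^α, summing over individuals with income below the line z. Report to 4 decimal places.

Incomes under z: 124, 202 (q = 2 of N = 7).
Relative gaps: (358−124)/358 = 0.6536; (358−202)/358 = 0.4358.
Raised to α = 2.5: 0.34541; 0.12534.
Sum = 0.470752; FGT(2.5) = 0.470752 / 7 = 0.0673.

0.0673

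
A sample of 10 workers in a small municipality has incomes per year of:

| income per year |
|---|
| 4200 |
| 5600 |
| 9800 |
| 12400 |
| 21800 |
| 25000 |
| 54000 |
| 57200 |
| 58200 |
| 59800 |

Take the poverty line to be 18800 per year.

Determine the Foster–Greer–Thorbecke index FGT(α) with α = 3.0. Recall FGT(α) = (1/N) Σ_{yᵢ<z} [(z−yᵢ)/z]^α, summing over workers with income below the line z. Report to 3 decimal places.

Below the line: 4200, 5600, 9800, 12400 (q = 4 of N = 10).
Relative gaps: (18800−4200)/18800 = 0.7766; (18800−5600)/18800 = 0.7021; (18800−9800)/18800 = 0.4787; (18800−12400)/18800 = 0.3404.
Raised to α = 3.0: 0.46837; 0.34614; 0.10971; 0.03945.
Sum = 0.963667; FGT(3.0) = 0.963667 / 10 = 0.096.

0.096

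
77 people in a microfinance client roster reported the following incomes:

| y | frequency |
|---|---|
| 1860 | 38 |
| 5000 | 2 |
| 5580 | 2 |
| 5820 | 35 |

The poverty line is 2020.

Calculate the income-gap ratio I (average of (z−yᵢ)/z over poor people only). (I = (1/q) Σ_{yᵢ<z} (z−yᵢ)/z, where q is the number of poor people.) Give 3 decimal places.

0.079

Below the line: 38×1860 (q = 38 of N = 77).
Relative gaps: 0.0792 (×38); sum = 3.009901.
I averages over the q = 38 poor units only: 3.009901 / 38 = 0.079.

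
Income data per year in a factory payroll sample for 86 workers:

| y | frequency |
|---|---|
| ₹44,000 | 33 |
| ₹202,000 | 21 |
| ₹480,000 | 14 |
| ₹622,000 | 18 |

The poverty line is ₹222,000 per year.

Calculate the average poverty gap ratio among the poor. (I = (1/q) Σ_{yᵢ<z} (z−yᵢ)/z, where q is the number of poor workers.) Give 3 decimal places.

Below the line: 33×₹44,000, 21×₹202,000 (q = 54 of N = 86).
Relative gaps: 0.8018 (×33), 0.0901 (×21); sum = 28.351351.
The income-gap ratio divides by q (the poor only): 28.351351 / 54 = 0.525.

0.525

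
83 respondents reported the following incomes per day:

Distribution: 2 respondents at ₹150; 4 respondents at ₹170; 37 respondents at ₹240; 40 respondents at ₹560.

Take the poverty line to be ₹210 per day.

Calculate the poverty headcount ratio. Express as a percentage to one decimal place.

7.2%

6 of the 83 respondents have income below ₹210.
H = 6/83 = 7.2%.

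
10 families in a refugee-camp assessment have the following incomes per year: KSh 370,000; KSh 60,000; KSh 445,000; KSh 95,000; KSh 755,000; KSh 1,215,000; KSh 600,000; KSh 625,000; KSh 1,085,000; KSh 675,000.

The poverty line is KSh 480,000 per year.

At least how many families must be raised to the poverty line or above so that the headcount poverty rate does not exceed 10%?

4 of the 10 families are poor, so H = 4/10 = 0.400.
A headcount ratio of at most 10% allows at most ⌊0.10 × 10⌋ = 1 poor families.
So at least 4 − 1 = 3 must be lifted.

3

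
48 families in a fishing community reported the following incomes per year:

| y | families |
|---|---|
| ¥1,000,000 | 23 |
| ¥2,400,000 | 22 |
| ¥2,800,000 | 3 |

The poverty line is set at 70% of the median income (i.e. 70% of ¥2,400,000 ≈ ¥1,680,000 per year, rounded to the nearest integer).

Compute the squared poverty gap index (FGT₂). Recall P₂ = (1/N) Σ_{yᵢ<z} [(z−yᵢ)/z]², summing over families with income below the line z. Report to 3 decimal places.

0.079

Poor units: 23×¥1,000,000 (q = 23 of N = 48).
Relative gaps: (1680000−1000000)/1680000 = 0.4048 (×23).
Squared: 0.1638 (×23).
Sum = 3.768141; P₂ = 3.768141 / 48 = 0.079.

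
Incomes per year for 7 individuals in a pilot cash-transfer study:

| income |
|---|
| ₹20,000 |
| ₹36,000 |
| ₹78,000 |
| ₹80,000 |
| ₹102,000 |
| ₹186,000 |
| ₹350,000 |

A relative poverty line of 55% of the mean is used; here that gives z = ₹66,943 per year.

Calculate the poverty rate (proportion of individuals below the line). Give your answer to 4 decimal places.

2 of the 7 individuals have income below ₹66,943.
H = 2/7 = 0.2857.

0.2857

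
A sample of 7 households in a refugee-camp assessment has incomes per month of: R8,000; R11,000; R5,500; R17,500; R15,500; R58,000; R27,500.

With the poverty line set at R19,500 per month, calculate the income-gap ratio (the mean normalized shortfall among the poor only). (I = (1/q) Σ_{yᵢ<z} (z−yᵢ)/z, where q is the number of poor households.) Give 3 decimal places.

0.410

Poor units: R5,500, R8,000, R11,000, R15,500, R17,500 (q = 5 of N = 7).
Shortfall ratios (z−y)/z: 0.7179, 0.5897, 0.4359, 0.2051, 0.1026; sum = 2.051282.
The income-gap ratio divides by q (the poor only): 2.051282 / 5 = 0.410.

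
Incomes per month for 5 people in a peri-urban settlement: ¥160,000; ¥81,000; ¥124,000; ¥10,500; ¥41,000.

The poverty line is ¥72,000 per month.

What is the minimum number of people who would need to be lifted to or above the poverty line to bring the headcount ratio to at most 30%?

Currently q = 2 of N = 5 are below the line (H = 0.400).
A headcount ratio of at most 30% allows at most ⌊0.30 × 5⌋ = 1 poor people.
So at least 2 − 1 = 1 must be lifted.

1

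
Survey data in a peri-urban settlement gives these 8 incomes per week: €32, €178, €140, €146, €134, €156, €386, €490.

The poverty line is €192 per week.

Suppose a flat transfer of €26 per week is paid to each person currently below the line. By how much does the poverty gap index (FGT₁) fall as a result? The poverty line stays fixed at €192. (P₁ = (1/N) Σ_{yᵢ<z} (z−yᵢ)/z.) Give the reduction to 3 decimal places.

Before: below the line — €32, €134, €140, €146, €156, €178; poverty gap index (FGT₁) = 0.23828.
After the €26 transfer: below the line — €58, €160, €166, €172, €182; poverty gap index (FGT₁) = 0.14453.
Reduction = 0.23828 − 0.14453 = 0.094.

0.094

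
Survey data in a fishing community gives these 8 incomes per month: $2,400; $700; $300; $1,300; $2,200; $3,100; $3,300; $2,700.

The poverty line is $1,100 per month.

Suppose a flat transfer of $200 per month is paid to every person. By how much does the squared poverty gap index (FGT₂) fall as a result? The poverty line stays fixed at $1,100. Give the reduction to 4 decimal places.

0.0413

Before: below the line — $300, $700; squared poverty gap index (FGT₂) = 0.082645.
After the $200 transfer: below the line — $500, $900; squared poverty gap index (FGT₂) = 0.041322.
Reduction = 0.082645 − 0.041322 = 0.0413.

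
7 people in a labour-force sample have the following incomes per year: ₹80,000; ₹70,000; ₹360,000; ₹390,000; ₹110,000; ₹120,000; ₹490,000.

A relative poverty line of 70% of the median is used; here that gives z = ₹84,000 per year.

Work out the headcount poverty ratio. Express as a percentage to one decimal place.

28.6%

2 of the 7 people have income below ₹84,000.
H = 2/7 = 28.6%.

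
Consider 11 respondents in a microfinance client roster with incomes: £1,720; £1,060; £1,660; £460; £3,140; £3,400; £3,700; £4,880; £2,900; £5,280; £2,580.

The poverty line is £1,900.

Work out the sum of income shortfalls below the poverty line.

Incomes under z: £460, £1,060, £1,660, £1,720 (q = 4 of N = 11).
Individual gaps: 1900−460 = 1440; 1900−1060 = 840; 1900−1660 = 240; 1900−1720 = 180.
Aggregate gap = £2,700.

£2,700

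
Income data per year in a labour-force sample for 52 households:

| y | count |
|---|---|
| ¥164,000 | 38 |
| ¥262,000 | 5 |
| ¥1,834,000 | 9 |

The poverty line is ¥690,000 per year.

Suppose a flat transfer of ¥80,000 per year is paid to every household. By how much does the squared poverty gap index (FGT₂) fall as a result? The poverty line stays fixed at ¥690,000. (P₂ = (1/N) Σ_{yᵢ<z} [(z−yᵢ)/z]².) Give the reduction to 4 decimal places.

Before: below the line — 38×¥164,000, 5×¥262,000; squared poverty gap index (FGT₂) = 0.461668.
After the ¥80,000 transfer: below the line — 38×¥244,000, 5×¥342,000; squared poverty gap index (FGT₂) = 0.329776.
Reduction = 0.461668 − 0.329776 = 0.1319.

0.1319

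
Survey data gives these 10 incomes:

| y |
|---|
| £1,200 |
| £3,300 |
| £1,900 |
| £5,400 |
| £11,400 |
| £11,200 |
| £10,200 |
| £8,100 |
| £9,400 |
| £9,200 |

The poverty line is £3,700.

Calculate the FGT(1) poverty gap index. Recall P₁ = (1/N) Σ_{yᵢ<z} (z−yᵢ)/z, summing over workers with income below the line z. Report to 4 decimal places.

Below the line: £1,200, £1,900, £3,300 (q = 3 of N = 10).
Normalized shortfalls: (3700−1200)/3700 = 0.6757; (3700−1900)/3700 = 0.4865; (3700−3300)/3700 = 0.1081.
Sum of shortfalls = 1.270270; P₁ averages over all N: 1.270270 / 10 = 0.1270.

0.1270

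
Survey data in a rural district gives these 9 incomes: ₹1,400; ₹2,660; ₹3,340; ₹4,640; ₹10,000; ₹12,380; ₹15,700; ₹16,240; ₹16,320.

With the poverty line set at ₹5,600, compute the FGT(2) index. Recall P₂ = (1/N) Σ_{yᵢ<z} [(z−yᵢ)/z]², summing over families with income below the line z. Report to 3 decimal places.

Incomes under z: ₹1,400, ₹2,660, ₹3,340, ₹4,640 (q = 4 of N = 9).
Shortfall ratios: (5600−1400)/5600 = 0.7500; (5600−2660)/5600 = 0.5250; (5600−3340)/5600 = 0.4036; (5600−4640)/5600 = 0.1714.
Squared: 0.5625; 0.2756; 0.1629; 0.0294.
Sum = 1.030383; P₂ = 1.030383 / 9 = 0.114.

0.114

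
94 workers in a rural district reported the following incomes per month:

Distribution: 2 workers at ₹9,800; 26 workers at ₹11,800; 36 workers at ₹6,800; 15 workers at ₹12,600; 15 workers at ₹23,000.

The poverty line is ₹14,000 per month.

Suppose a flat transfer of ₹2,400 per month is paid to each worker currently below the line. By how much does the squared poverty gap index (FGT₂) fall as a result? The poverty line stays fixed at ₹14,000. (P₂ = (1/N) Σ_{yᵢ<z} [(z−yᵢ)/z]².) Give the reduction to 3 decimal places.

0.066

Before: below the line — 36×₹6,800, 2×₹9,800, 26×₹11,800, 15×₹12,600; squared poverty gap index (FGT₂) = 0.11163.
After the ₹2,400 transfer: below the line — 36×₹9,200, 2×₹12,200; squared poverty gap index (FGT₂) = 0.04537.
Reduction = 0.11163 − 0.04537 = 0.066.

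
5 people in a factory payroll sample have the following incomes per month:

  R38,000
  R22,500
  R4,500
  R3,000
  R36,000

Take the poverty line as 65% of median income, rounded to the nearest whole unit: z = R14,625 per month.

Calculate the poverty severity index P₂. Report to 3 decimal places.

Below z: R3,000, R4,500 (q = 2 of N = 5).
Shortfall ratios: (14625−3000)/14625 = 0.7949; (14625−4500)/14625 = 0.6923.
Squared: 0.6318; 0.4793.
Sum = 1.111111; P₂ = 1.111111 / 5 = 0.222.

0.222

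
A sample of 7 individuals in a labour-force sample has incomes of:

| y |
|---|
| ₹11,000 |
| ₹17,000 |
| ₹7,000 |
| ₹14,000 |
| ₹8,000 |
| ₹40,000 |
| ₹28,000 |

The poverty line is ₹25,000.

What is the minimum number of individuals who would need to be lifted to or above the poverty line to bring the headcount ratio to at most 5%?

5

Currently q = 5 of N = 7 are below the line (H = 0.714).
A headcount ratio of at most 5% allows at most ⌊0.05 × 7⌋ = 0 poor individuals.
So at least 5 − 0 = 5 must be lifted.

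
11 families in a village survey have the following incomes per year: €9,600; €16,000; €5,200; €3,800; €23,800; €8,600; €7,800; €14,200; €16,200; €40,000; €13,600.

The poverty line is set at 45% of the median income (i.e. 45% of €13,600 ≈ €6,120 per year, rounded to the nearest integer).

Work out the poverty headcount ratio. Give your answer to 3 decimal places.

0.182

2 of the 11 families have income below €6,120.
H = 2/11 = 0.182.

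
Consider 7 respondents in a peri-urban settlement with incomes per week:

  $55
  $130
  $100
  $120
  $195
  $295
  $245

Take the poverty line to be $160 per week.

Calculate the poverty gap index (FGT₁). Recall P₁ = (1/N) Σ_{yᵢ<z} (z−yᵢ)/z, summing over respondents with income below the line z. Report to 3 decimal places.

0.210

Below z: $55, $100, $120, $130 (q = 4 of N = 7).
Normalized shortfalls: (160−55)/160 = 0.6562; (160−100)/160 = 0.3750; (160−120)/160 = 0.2500; (160−130)/160 = 0.1875.
Sum of shortfalls = 1.468750; P₁ averages over all N: 1.468750 / 7 = 0.210.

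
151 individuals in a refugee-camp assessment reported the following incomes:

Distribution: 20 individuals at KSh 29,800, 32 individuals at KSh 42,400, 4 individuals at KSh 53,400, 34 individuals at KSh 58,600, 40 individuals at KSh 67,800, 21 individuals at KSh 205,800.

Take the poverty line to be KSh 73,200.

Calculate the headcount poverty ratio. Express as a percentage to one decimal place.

130 of the 151 individuals have income below KSh 73,200.
H = 130/151 = 86.1%.

86.1%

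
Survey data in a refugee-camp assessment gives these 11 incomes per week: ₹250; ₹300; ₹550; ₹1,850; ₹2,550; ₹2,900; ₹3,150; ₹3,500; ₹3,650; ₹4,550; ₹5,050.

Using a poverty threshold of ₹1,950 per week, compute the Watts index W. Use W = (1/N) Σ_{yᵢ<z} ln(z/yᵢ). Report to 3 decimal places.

0.477

Incomes under z: ₹250, ₹300, ₹550, ₹1,850 (q = 4 of N = 11).
ln(z/y) terms: ln(1950/250) = 2.0541; ln(1950/300) = 1.8718; ln(1950/550) = 1.2657; ln(1950/1850) = 0.0526.
W = 5.244236 / 11 = 0.477.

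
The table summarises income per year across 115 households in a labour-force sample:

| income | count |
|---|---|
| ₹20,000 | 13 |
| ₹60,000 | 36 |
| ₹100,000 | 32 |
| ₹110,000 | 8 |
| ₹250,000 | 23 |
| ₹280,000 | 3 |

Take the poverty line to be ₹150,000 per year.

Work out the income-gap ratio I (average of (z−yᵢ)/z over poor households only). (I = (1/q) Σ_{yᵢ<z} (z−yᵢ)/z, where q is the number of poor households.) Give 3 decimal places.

Incomes under z: 13×₹20,000, 36×₹60,000, 32×₹100,000, 8×₹110,000 (q = 89 of N = 115).
Relative gaps: 0.8667 (×13), 0.6000 (×36), 0.3333 (×32), 0.2667 (×8); sum = 45.666667.
The income-gap ratio divides by q (the poor only): 45.666667 / 89 = 0.513.

0.513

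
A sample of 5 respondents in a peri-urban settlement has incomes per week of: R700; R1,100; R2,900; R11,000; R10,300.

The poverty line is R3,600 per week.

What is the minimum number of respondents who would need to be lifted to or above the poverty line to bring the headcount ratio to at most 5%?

3

Currently q = 3 of N = 5 are below the line (H = 0.600).
A headcount ratio of at most 5% allows at most ⌊0.05 × 5⌋ = 0 poor respondents.
So at least 3 − 0 = 3 must be lifted.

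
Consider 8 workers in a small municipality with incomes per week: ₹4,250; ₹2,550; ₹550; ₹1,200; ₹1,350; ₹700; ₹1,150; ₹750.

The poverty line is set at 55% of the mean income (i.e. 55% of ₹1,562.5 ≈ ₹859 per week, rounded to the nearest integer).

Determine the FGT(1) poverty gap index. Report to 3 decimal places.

Incomes under z: ₹550, ₹700, ₹750 (q = 3 of N = 8).
Shortfall ratios: (859−550)/859 = 0.3597; (859−700)/859 = 0.1851; (859−750)/859 = 0.1269.
Σ = 0.671711. Dividing by the full population N = 8 gives P₁ = 0.084.

0.084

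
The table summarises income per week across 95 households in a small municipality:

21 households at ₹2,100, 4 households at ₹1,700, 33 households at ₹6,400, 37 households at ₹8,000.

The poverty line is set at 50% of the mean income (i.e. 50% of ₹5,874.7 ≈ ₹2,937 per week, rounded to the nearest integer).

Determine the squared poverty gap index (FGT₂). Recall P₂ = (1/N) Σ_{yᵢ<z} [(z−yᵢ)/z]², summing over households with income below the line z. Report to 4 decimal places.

0.0254

Poor units: 4×₹1,700, 21×₹2,100 (q = 25 of N = 95).
Relative gaps: (2937−1700)/2937 = 0.4212 (×4); (2937−2100)/2937 = 0.2850 (×21).
Squared: 0.1774 (×4); 0.0812 (×21).
Sum = 2.415105; P₂ = 2.415105 / 95 = 0.0254.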